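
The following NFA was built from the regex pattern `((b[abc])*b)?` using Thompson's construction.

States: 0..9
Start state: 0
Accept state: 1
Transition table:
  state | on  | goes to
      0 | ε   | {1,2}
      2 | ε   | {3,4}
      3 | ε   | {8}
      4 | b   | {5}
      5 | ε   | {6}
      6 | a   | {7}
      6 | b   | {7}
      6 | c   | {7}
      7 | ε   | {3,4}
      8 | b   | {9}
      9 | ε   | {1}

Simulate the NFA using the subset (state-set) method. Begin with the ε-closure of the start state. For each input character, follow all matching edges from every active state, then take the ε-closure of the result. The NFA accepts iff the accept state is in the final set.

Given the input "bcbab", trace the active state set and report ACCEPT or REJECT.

start: ε-closure({0}) = {0,1,2,3,4,8}
'b' @ 1: {1,5,6,9}  [accepting]
'c' @ 2: {3,4,7,8}
'b' @ 3: {1,5,6,9}  [accepting]
'a' @ 4: {3,4,7,8}
'b' @ 5: {1,5,6,9}  [accepting]
final: {1,5,6,9}; accept 1 in set

Answer: ACCEPT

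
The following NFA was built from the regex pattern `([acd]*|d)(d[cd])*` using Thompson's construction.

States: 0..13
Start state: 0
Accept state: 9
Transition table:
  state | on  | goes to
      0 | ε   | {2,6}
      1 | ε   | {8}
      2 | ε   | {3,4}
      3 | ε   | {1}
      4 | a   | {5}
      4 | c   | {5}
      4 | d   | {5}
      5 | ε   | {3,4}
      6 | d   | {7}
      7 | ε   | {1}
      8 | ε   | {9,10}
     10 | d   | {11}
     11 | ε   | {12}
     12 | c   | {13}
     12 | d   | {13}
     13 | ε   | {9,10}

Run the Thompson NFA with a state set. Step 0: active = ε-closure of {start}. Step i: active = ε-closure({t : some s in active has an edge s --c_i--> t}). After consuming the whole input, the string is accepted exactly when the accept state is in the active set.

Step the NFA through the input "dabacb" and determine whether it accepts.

initial (ε-close {0}): {0,1,2,3,4,6,8,9,10}
'd' @ 1: {1,3,4,5,7,8,9,10,11,12}  (accept∈set)
'a' @ 2: {1,3,4,5,8,9,10}  (accept∈set)
'b' @ 3: {}  — state set empty
rest 'acb' ignored (set empty)
final: {}; accept 9 not in set

Answer: REJECT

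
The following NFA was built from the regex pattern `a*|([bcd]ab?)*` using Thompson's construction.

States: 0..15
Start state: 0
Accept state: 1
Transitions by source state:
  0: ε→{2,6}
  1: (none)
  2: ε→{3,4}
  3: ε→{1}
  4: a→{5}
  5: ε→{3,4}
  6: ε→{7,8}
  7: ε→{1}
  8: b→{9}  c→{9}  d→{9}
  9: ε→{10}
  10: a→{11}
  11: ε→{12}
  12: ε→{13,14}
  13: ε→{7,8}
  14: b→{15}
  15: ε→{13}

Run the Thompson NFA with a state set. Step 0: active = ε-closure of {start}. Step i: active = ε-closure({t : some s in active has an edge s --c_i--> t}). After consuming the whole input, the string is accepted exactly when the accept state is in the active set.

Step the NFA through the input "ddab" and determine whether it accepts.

initial (ε-close {0}): {0,1,2,3,4,6,7,8}
'd' @ 1: {9,10}
'd' @ 2: {}  — state set empty
rest 'ab' ignored (set empty)
end set {} — state 1 not in

Answer: REJECT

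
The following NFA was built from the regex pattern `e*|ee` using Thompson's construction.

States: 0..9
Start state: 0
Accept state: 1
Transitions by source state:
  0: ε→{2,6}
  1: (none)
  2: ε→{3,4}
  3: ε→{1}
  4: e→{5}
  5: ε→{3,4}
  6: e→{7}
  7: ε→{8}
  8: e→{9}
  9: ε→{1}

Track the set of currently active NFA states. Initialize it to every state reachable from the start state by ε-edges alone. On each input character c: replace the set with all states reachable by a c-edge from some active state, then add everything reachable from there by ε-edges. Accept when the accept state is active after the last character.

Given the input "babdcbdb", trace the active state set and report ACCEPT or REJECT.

Answer: REJECT

Steps:
initial (ε-close {0}): {0,1,2,3,4,6}
'b' @ 1: {}  — dead — no transitions
rest 'abdcbdb' ignored (set empty)
end set {} — state 1 not in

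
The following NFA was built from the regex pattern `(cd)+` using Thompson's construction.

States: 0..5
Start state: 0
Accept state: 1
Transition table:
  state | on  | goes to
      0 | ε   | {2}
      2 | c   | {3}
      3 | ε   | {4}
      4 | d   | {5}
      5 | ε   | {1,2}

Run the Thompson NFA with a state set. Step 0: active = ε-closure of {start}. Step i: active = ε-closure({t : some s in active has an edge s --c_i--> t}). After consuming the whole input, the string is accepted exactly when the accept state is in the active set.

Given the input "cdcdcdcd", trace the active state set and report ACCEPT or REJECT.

Answer: ACCEPT

Derivation:
S₀ = ε-closure({0}) = {0,2}
'c' @ 1: {3,4}
'd' @ 2: {1,2,5}  ✓accept
'c' @ 3: {3,4}
'd' @ 4: {1,2,5}  ✓accept
'c' @ 5: {3,4}
'd' @ 6: {1,2,5}  ✓accept
'c' @ 7: {3,4}
'd' @ 8: {1,2,5}  ✓accept
final: {1,2,5}; accept 1 in set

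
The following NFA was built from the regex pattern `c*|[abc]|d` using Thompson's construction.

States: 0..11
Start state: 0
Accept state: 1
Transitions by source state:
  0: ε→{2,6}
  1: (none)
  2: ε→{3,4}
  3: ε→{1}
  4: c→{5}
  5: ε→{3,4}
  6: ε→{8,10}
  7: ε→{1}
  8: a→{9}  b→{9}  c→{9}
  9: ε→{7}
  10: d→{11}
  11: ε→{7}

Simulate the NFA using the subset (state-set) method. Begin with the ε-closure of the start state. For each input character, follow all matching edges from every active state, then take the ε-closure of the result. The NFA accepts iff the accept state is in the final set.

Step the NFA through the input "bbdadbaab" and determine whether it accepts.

start: ε-closure({0}) = {0,1,2,3,4,6,8,10}
'b' @ 1: {1,7,9}  (accept∈set)
'b' @ 2: {}  — no active states
rest 'dadbaab' ignored (set empty)
end set {} — state 1 not in

Answer: REJECT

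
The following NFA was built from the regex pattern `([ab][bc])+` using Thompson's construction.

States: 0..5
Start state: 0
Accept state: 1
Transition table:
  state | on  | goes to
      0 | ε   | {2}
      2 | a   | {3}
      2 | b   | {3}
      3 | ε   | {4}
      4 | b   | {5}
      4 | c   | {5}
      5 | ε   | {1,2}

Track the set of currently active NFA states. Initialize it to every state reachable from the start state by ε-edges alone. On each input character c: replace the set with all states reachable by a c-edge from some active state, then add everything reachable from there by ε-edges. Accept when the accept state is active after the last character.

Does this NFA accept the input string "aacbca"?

S₀ = ε-closure({0}) = {0,2}
'a' @ 1: {3,4}
'a' @ 2: {}  — state set empty
rest 'cbca' ignored (set empty)
end set {} — state 1 not in

Answer: REJECT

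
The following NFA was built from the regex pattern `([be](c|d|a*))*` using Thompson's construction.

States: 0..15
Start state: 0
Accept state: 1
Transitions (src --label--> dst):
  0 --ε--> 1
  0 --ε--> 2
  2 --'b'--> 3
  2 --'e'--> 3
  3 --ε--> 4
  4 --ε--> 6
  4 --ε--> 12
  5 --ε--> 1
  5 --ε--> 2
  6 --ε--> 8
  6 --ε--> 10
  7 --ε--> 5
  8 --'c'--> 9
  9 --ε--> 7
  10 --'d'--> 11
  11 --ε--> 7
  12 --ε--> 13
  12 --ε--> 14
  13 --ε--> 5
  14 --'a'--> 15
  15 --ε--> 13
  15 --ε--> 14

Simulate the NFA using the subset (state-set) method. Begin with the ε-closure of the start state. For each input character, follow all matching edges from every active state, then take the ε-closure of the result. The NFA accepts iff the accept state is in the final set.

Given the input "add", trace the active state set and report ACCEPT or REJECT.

start: ε-closure({0}) = {0,1,2}
'a' @ 1: {}  — dead — no transitions
rest 'dd' ignored (set empty)
after full input: {}  (accept=1 not in)

Answer: REJECT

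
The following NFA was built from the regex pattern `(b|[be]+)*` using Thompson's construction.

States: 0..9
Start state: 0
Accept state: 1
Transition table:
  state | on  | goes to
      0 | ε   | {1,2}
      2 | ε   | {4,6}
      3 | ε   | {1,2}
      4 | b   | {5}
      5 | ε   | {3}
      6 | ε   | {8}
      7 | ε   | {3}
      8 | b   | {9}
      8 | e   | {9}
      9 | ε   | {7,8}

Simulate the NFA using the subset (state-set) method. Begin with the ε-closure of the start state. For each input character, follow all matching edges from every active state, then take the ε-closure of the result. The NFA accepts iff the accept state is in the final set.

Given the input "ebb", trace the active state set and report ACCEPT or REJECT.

Answer: ACCEPT

Steps:
start: ε-closure({0}) = {0,1,2,4,6,8}
'e' @ 1: {1,2,3,4,6,7,8,9}  ✓accept
'b' @ 2: {1,2,3,4,5,6,7,8,9}  ✓accept
'b' @ 3: {1,2,3,4,5,6,7,8,9}  ✓accept
final: {1,2,3,4,5,6,7,8,9}; accept 1 in set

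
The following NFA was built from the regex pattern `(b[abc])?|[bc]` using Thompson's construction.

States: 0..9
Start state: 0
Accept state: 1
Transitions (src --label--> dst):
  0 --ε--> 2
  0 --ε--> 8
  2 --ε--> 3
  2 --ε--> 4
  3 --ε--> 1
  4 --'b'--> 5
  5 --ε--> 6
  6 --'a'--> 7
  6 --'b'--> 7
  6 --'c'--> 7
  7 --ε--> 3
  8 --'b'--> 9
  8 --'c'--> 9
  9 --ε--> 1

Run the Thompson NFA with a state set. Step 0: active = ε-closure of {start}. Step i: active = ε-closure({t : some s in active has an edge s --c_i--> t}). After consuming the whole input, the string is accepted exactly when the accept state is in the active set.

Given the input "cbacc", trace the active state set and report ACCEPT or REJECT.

start: ε-closure({0}) = {0,1,2,3,4,8}
'c' @ 1: {1,9}  ✓accept
'b' @ 2: {}  — no active states
rest 'acc' ignored (set empty)
end set {} — state 1 not in

Answer: REJECT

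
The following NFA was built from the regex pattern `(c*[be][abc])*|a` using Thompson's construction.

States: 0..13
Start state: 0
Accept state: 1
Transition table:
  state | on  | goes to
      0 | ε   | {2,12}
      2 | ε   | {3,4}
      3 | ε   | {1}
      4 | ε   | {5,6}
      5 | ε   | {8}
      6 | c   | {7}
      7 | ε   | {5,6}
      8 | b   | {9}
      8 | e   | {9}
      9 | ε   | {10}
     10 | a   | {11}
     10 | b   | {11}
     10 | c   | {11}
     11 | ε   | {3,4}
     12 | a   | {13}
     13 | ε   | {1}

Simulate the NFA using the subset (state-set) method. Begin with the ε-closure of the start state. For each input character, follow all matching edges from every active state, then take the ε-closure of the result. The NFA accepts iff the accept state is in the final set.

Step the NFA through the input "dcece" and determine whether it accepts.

Answer: REJECT

Trace:
start: ε-closure({0}) = {0,1,2,3,4,5,6,8,12}
'd' @ 1: {}  — state set empty
rest 'cece' ignored (set empty)
after full input: {}  (accept=1 not in)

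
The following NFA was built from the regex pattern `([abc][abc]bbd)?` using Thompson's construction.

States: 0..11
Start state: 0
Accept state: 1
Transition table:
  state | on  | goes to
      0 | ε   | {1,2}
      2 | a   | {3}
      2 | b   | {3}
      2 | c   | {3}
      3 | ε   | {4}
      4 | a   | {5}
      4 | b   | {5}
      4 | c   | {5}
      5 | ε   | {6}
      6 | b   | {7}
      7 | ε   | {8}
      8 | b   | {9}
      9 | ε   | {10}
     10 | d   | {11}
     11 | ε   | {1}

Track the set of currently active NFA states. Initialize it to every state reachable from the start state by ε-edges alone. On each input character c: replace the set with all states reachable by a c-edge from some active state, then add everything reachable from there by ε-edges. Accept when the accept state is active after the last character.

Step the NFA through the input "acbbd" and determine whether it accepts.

start: ε-closure({0}) = {0,1,2}
'a' @ 1: {3,4}
'c' @ 2: {5,6}
'b' @ 3: {7,8}
'b' @ 4: {9,10}
'd' @ 5: {1,11}  (accept∈set)
after full input: {1,11}  (accept=1 in)

Answer: ACCEPT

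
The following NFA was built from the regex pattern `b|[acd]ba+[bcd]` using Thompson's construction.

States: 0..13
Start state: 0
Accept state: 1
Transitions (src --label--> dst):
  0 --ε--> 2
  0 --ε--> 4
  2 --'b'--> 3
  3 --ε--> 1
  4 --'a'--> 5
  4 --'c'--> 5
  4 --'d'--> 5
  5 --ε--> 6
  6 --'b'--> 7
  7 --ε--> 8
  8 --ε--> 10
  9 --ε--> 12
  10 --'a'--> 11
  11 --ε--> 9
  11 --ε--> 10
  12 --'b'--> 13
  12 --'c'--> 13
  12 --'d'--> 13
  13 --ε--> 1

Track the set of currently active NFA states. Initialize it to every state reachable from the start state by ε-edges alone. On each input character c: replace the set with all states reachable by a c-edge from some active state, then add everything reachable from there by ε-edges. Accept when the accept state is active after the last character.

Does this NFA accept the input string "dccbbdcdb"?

Answer: REJECT

Steps:
initial (ε-close {0}): {0,2,4}
'd' @ 1: {5,6}
'c' @ 2: {}  — dead — no transitions
rest 'cbbdcdb' ignored (set empty)
end set {} — state 1 not in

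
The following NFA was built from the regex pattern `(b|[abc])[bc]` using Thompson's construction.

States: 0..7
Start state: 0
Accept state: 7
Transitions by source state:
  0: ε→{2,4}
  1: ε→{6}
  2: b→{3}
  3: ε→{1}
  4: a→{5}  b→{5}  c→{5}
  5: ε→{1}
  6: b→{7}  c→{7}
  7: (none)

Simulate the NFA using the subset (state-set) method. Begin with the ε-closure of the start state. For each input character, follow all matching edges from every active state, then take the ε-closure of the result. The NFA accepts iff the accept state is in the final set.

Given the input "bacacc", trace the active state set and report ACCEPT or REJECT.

S₀ = ε-closure({0}) = {0,2,4}
'b' @ 1: {1,3,5,6}
'a' @ 2: {}  — state set empty
rest 'cacc' ignored (set empty)
final: {}; accept 7 not in set

Answer: REJECT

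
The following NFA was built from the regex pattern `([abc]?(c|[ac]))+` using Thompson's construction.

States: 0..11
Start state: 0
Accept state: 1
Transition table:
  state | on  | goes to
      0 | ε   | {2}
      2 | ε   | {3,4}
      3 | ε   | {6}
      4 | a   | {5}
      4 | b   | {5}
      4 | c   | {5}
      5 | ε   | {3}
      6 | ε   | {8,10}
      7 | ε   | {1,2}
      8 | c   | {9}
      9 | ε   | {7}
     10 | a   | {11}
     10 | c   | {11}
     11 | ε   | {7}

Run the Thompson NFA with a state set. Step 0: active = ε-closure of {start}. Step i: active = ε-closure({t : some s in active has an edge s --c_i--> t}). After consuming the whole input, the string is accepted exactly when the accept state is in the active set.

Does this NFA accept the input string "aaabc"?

initial (ε-close {0}): {0,2,3,4,6,8,10}
'a' @ 1: {1,2,3,4,5,6,7,8,10,11}  ✓accept
'a' @ 2: {1,2,3,4,5,6,7,8,10,11}  ✓accept
'a' @ 3: {1,2,3,4,5,6,7,8,10,11}  ✓accept
'b' @ 4: {3,5,6,8,10}
'c' @ 5: {1,2,3,4,6,7,8,9,10,11}  ✓accept
after full input: {1,2,3,4,6,7,8,9,10,11}  (accept=1 in)

Answer: ACCEPT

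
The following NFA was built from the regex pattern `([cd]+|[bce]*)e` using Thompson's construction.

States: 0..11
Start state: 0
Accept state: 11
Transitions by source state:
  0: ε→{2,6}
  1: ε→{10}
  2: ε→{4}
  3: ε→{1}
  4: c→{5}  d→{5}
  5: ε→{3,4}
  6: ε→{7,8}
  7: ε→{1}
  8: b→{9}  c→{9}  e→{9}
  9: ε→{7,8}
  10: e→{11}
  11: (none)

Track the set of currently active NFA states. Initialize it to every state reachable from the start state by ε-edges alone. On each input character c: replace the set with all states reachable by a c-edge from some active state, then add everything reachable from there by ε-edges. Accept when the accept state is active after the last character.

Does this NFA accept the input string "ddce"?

start: ε-closure({0}) = {0,1,2,4,6,7,8,10}
'd' @ 1: {1,3,4,5,10}
'd' @ 2: {1,3,4,5,10}
'c' @ 3: {1,3,4,5,10}
'e' @ 4: {11}  [accepting]
end set {11} — state 11 in

Answer: ACCEPT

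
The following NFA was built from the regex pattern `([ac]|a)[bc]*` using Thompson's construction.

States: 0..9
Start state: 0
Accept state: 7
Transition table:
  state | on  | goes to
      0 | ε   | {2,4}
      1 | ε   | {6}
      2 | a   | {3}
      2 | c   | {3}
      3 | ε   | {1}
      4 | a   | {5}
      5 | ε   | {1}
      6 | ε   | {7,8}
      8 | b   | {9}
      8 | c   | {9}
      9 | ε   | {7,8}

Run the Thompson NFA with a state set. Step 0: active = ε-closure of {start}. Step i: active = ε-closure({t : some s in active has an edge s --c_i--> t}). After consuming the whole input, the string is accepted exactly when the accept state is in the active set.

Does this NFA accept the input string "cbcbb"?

initial (ε-close {0}): {0,2,4}
'c' @ 1: {1,3,6,7,8}  ✓accept
'b' @ 2: {7,8,9}  ✓accept
'c' @ 3: {7,8,9}  ✓accept
'b' @ 4: {7,8,9}  ✓accept
'b' @ 5: {7,8,9}  ✓accept
after full input: {7,8,9}  (accept=7 in)

Answer: ACCEPT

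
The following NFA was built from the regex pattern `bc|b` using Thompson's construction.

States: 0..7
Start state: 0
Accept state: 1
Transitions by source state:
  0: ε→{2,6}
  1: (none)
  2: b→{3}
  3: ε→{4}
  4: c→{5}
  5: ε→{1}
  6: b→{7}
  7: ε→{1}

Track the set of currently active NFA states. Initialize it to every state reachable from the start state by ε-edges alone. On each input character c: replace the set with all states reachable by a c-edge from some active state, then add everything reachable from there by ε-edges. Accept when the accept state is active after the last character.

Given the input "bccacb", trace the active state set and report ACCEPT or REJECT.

Answer: REJECT

Trace:
S₀ = ε-closure({0}) = {0,2,6}
'b' @ 1: {1,3,4,7}  ✓accept
'c' @ 2: {1,5}  ✓accept
'c' @ 3: {}  — state set empty
rest 'acb' ignored (set empty)
after full input: {}  (accept=1 not in)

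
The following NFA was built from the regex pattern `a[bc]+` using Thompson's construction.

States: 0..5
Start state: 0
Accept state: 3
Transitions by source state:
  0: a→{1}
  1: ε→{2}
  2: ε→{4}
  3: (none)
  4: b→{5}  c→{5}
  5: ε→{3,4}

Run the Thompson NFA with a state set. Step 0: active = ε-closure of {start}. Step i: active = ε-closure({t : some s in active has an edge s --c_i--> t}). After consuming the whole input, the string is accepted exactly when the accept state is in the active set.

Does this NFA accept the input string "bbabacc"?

Answer: REJECT

Derivation:
initial (ε-close {0}): {0}
'b' @ 1: {}  — state set empty
rest 'babacc' ignored (set empty)
final: {}; accept 3 not in set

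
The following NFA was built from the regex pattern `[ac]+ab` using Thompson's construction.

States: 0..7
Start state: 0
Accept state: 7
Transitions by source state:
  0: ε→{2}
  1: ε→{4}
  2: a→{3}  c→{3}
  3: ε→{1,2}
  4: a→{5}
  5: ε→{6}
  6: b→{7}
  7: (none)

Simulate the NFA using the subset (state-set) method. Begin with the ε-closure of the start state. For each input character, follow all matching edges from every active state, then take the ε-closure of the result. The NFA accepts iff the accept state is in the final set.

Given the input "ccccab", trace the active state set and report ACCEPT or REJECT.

S₀ = ε-closure({0}) = {0,2}
'c' @ 1: {1,2,3,4}
'c' @ 2: {1,2,3,4}
'c' @ 3: {1,2,3,4}
'c' @ 4: {1,2,3,4}
'a' @ 5: {1,2,3,4,5,6}
'b' @ 6: {7}  [accepting]
final: {7}; accept 7 in set

Answer: ACCEPT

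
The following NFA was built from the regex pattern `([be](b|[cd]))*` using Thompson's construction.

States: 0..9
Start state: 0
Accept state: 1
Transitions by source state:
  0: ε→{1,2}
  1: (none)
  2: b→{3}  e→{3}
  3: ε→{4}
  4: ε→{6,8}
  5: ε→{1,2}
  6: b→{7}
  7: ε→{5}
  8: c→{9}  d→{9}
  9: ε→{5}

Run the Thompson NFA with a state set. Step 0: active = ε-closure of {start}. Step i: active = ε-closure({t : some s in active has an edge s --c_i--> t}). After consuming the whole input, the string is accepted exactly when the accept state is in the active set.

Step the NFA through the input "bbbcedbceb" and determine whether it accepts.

initial (ε-close {0}): {0,1,2}
'b' @ 1: {3,4,6,8}
'b' @ 2: {1,2,5,7}  [accepting]
'b' @ 3: {3,4,6,8}
'c' @ 4: {1,2,5,9}  [accepting]
'e' @ 5: {3,4,6,8}
'd' @ 6: {1,2,5,9}  [accepting]
'b' @ 7: {3,4,6,8}
'c' @ 8: {1,2,5,9}  [accepting]
'e' @ 9: {3,4,6,8}
'b' @ 10: {1,2,5,7}  [accepting]
after full input: {1,2,5,7}  (accept=1 in)

Answer: ACCEPT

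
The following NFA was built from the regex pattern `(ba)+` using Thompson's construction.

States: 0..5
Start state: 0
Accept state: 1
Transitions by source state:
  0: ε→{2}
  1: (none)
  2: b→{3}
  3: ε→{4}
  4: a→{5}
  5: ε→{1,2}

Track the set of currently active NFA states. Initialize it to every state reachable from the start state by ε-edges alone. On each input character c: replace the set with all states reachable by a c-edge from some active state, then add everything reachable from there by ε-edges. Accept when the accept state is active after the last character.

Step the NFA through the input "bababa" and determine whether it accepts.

start: ε-closure({0}) = {0,2}
'b' @ 1: {3,4}
'a' @ 2: {1,2,5}  (accept∈set)
'b' @ 3: {3,4}
'a' @ 4: {1,2,5}  (accept∈set)
'b' @ 5: {3,4}
'a' @ 6: {1,2,5}  (accept∈set)
end set {1,2,5} — state 1 in

Answer: ACCEPT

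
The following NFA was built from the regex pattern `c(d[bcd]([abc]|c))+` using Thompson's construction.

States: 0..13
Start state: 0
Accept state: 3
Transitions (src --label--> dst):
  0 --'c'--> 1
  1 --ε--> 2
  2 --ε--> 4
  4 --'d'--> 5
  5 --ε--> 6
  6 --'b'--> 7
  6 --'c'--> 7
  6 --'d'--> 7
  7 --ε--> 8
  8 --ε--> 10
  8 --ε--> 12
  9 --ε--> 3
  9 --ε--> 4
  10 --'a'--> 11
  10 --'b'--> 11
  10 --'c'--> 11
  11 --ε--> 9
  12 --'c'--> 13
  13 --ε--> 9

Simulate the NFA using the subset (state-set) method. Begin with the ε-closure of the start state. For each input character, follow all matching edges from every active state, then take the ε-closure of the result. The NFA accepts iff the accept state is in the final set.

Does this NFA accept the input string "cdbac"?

S₀ = ε-closure({0}) = {0}
'c' @ 1: {1,2,4}
'd' @ 2: {5,6}
'b' @ 3: {7,8,10,12}
'a' @ 4: {3,4,9,11}  ✓accept
'c' @ 5: {}  — dead — no transitions
final: {}; accept 3 not in set

Answer: REJECT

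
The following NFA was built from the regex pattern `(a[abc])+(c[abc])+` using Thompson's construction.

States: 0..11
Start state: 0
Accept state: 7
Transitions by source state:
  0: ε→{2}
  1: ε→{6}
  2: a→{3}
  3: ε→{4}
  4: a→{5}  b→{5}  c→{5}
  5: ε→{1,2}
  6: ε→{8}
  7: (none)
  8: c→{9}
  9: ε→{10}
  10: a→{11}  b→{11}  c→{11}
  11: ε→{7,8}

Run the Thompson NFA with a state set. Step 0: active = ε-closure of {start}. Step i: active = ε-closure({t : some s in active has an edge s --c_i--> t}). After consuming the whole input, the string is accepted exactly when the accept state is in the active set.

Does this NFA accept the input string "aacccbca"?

start: ε-closure({0}) = {0,2}
'a' @ 1: {3,4}
'a' @ 2: {1,2,5,6,8}
'c' @ 3: {9,10}
'c' @ 4: {7,8,11}  [accepting]
'c' @ 5: {9,10}
'b' @ 6: {7,8,11}  [accepting]
'c' @ 7: {9,10}
'a' @ 8: {7,8,11}  [accepting]
after full input: {7,8,11}  (accept=7 in)

Answer: ACCEPT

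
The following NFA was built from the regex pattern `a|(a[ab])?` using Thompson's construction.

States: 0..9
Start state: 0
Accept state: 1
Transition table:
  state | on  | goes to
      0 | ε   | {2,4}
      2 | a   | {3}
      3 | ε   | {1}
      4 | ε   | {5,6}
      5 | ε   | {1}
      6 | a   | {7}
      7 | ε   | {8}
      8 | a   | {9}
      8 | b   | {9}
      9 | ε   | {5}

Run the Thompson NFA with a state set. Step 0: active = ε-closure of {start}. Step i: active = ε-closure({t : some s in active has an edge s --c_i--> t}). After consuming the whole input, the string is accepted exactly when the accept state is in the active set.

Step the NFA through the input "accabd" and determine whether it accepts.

Answer: REJECT

Trace:
initial (ε-close {0}): {0,1,2,4,5,6}
'a' @ 1: {1,3,7,8}  ✓accept
'c' @ 2: {}  — no active states
rest 'cabd' ignored (set empty)
end set {} — state 1 not in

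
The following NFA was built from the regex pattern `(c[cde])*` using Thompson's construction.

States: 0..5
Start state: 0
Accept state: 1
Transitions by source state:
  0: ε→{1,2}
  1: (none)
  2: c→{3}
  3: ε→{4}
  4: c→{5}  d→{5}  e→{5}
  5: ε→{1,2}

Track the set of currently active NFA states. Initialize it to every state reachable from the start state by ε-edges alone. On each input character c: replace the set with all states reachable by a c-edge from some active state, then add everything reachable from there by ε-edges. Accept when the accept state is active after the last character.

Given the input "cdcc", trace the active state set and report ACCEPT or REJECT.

Answer: ACCEPT

Trace:
initial (ε-close {0}): {0,1,2}
'c' @ 1: {3,4}
'd' @ 2: {1,2,5}  ✓accept
'c' @ 3: {3,4}
'c' @ 4: {1,2,5}  ✓accept
final: {1,2,5}; accept 1 in set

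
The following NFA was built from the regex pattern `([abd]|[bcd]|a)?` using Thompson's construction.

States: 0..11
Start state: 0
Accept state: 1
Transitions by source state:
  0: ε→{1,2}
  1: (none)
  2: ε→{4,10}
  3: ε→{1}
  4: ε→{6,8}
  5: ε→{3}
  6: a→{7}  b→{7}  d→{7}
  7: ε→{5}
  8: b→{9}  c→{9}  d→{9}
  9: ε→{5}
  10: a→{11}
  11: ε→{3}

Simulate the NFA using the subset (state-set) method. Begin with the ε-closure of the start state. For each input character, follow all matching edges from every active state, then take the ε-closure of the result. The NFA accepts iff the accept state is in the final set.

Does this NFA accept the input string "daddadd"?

initial (ε-close {0}): {0,1,2,4,6,8,10}
'd' @ 1: {1,3,5,7,9}  ✓accept
'a' @ 2: {}  — dead — no transitions
rest 'ddadd' ignored (set empty)
end set {} — state 1 not in

Answer: REJECT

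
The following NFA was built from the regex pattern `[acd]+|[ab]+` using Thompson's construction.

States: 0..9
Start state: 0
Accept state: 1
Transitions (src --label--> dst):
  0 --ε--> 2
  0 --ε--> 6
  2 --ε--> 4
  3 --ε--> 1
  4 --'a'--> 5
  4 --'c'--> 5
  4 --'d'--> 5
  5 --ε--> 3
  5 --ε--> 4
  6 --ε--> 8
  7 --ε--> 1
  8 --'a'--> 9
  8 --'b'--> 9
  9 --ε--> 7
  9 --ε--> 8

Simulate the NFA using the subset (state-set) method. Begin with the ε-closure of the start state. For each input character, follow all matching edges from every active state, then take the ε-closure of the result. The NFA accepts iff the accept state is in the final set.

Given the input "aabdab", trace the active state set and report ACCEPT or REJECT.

S₀ = ε-closure({0}) = {0,2,4,6,8}
'a' @ 1: {1,3,4,5,7,8,9}  [accepting]
'a' @ 2: {1,3,4,5,7,8,9}  [accepting]
'b' @ 3: {1,7,8,9}  [accepting]
'd' @ 4: {}  — state set empty
rest 'ab' ignored (set empty)
final: {}; accept 1 not in set

Answer: REJECT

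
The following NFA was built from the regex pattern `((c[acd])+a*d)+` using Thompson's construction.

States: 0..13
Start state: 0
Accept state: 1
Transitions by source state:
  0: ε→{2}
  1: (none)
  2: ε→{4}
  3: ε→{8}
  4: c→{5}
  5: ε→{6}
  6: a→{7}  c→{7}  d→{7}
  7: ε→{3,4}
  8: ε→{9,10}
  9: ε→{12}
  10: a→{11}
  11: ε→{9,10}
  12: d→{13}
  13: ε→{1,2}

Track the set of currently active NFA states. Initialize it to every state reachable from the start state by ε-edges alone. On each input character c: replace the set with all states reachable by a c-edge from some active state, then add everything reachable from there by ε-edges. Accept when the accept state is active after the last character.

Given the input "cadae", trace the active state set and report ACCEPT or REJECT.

start: ε-closure({0}) = {0,2,4}
'c' @ 1: {5,6}
'a' @ 2: {3,4,7,8,9,10,12}
'd' @ 3: {1,2,4,13}  [accepting]
'a' @ 4: {}  — no active states
rest 'e' ignored (set empty)
after full input: {}  (accept=1 not in)

Answer: REJECT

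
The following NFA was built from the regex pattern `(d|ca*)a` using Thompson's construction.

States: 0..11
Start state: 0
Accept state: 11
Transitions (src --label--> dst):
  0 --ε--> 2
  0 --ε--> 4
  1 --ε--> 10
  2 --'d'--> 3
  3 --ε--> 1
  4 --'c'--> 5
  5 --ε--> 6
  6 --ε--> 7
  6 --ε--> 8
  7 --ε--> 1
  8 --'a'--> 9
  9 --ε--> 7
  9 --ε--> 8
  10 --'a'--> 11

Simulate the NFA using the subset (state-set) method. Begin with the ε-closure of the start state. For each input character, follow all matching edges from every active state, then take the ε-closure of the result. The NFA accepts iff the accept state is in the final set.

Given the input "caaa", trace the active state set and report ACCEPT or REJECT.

start: ε-closure({0}) = {0,2,4}
'c' @ 1: {1,5,6,7,8,10}
'a' @ 2: {1,7,8,9,10,11}  (accept∈set)
'a' @ 3: {1,7,8,9,10,11}  (accept∈set)
'a' @ 4: {1,7,8,9,10,11}  (accept∈set)
final: {1,7,8,9,10,11}; accept 11 in set

Answer: ACCEPT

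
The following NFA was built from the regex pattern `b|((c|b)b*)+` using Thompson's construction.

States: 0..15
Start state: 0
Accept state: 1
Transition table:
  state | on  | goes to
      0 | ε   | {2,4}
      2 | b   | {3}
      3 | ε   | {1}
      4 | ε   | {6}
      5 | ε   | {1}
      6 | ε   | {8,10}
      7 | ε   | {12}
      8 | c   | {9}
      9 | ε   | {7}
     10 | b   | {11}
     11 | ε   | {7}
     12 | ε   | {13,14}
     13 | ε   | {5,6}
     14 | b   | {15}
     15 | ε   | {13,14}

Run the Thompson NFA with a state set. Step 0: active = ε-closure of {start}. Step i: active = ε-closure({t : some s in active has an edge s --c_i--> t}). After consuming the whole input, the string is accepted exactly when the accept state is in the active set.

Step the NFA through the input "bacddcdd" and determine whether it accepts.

initial (ε-close {0}): {0,2,4,6,8,10}
'b' @ 1: {1,3,5,6,7,8,10,11,12,13,14}  ✓accept
'a' @ 2: {}  — state set empty
rest 'cddcdd' ignored (set empty)
after full input: {}  (accept=1 not in)

Answer: REJECT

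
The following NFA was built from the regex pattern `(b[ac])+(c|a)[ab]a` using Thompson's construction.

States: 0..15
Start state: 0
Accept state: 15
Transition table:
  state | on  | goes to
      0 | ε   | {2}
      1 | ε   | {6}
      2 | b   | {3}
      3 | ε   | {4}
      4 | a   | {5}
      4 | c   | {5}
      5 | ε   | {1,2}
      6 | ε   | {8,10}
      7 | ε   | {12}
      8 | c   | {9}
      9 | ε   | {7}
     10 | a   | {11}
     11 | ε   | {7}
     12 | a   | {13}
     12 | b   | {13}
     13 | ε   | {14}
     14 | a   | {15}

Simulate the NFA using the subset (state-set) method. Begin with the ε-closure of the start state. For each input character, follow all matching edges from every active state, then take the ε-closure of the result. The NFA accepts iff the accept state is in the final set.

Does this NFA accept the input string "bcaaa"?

initial (ε-close {0}): {0,2}
'b' @ 1: {3,4}
'c' @ 2: {1,2,5,6,8,10}
'a' @ 3: {7,11,12}
'a' @ 4: {13,14}
'a' @ 5: {15}  [accepting]
after full input: {15}  (accept=15 in)

Answer: ACCEPT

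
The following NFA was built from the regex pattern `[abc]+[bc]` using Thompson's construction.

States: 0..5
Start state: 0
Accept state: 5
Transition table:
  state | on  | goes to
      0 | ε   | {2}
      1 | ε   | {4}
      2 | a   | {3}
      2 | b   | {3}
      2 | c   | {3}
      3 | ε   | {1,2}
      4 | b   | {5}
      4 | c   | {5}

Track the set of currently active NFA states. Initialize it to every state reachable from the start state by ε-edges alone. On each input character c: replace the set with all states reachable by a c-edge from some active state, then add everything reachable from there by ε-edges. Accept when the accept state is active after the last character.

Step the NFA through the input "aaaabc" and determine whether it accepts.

start: ε-closure({0}) = {0,2}
'a' @ 1: {1,2,3,4}
'a' @ 2: {1,2,3,4}
'a' @ 3: {1,2,3,4}
'a' @ 4: {1,2,3,4}
'b' @ 5: {1,2,3,4,5}  (accept∈set)
'c' @ 6: {1,2,3,4,5}  (accept∈set)
end set {1,2,3,4,5} — state 5 in

Answer: ACCEPT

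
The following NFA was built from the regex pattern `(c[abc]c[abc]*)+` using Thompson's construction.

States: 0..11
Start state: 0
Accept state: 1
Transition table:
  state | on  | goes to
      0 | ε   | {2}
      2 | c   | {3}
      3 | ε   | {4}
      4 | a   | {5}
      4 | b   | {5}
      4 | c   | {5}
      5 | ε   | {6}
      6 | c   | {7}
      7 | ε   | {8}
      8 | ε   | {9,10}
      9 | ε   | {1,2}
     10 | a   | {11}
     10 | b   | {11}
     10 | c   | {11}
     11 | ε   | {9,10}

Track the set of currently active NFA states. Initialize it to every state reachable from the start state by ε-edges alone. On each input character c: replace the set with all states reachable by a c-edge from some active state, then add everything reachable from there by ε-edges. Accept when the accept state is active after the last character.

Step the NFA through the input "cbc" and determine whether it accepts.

Answer: ACCEPT

Trace:
start: ε-closure({0}) = {0,2}
'c' @ 1: {3,4}
'b' @ 2: {5,6}
'c' @ 3: {1,2,7,8,9,10}  ✓accept
final: {1,2,7,8,9,10}; accept 1 in set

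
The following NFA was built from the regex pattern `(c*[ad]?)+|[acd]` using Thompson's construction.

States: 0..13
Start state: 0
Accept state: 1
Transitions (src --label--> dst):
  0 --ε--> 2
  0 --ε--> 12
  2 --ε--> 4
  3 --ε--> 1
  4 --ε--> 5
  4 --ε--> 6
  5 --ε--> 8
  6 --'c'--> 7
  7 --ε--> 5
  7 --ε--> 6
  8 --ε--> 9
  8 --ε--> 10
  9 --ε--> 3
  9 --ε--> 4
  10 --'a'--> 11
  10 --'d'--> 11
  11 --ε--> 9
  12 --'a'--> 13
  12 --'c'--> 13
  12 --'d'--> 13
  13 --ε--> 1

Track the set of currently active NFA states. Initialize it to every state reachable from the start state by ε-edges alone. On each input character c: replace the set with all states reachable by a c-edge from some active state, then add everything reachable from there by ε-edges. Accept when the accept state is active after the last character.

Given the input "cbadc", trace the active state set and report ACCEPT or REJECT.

initial (ε-close {0}): {0,1,2,3,4,5,6,8,9,10,12}
'c' @ 1: {1,3,4,5,6,7,8,9,10,13}  ✓accept
'b' @ 2: {}  — state set empty
rest 'adc' ignored (set empty)
end set {} — state 1 not in

Answer: REJECT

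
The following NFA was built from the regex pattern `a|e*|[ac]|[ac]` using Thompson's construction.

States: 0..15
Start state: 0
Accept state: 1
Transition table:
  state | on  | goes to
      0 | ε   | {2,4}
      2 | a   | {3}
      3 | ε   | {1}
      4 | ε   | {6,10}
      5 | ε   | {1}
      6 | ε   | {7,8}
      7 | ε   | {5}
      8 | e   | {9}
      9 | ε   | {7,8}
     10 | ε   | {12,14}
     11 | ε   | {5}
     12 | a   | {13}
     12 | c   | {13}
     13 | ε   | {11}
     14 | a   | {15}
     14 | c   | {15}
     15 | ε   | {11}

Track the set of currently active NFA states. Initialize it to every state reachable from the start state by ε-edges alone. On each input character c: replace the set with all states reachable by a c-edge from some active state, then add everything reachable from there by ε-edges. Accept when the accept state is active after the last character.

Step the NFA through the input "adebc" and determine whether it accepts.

Answer: REJECT

Steps:
S₀ = ε-closure({0}) = {0,1,2,4,5,6,7,8,10,12,14}
'a' @ 1: {1,3,5,11,13,15}  ✓accept
'd' @ 2: {}  — state set empty
rest 'ebc' ignored (set empty)
end set {} — state 1 not in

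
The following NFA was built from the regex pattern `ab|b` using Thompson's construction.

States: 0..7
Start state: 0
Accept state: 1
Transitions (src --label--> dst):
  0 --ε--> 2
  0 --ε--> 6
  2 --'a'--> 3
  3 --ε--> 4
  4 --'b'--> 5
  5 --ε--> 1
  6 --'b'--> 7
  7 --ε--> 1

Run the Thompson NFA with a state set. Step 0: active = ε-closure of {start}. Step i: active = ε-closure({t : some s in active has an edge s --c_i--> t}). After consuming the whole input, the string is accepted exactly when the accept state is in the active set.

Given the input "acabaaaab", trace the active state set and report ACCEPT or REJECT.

Answer: REJECT

Derivation:
start: ε-closure({0}) = {0,2,6}
'a' @ 1: {3,4}
'c' @ 2: {}  — no active states
rest 'abaaaab' ignored (set empty)
final: {}; accept 1 not in set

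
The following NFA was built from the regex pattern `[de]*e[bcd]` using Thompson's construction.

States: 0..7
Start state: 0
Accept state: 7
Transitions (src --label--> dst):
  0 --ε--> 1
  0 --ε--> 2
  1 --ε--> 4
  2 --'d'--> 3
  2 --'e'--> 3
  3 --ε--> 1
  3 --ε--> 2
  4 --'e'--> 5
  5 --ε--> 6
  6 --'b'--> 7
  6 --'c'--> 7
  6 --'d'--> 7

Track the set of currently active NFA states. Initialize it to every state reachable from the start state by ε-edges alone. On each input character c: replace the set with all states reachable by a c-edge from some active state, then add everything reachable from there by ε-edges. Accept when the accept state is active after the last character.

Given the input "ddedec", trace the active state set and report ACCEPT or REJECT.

start: ε-closure({0}) = {0,1,2,4}
'd' @ 1: {1,2,3,4}
'd' @ 2: {1,2,3,4}
'e' @ 3: {1,2,3,4,5,6}
'd' @ 4: {1,2,3,4,7}  ✓accept
'e' @ 5: {1,2,3,4,5,6}
'c' @ 6: {7}  ✓accept
end set {7} — state 7 in

Answer: ACCEPT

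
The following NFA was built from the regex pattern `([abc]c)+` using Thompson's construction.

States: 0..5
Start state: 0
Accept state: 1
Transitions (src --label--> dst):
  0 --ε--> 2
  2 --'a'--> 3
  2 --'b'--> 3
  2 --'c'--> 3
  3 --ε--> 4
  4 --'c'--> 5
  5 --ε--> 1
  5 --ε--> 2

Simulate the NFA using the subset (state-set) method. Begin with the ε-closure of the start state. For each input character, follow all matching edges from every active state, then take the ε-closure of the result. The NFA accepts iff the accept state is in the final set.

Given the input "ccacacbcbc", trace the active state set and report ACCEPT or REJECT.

start: ε-closure({0}) = {0,2}
'c' @ 1: {3,4}
'c' @ 2: {1,2,5}  (accept∈set)
'a' @ 3: {3,4}
'c' @ 4: {1,2,5}  (accept∈set)
'a' @ 5: {3,4}
'c' @ 6: {1,2,5}  (accept∈set)
'b' @ 7: {3,4}
'c' @ 8: {1,2,5}  (accept∈set)
'b' @ 9: {3,4}
'c' @ 10: {1,2,5}  (accept∈set)
after full input: {1,2,5}  (accept=1 in)

Answer: ACCEPT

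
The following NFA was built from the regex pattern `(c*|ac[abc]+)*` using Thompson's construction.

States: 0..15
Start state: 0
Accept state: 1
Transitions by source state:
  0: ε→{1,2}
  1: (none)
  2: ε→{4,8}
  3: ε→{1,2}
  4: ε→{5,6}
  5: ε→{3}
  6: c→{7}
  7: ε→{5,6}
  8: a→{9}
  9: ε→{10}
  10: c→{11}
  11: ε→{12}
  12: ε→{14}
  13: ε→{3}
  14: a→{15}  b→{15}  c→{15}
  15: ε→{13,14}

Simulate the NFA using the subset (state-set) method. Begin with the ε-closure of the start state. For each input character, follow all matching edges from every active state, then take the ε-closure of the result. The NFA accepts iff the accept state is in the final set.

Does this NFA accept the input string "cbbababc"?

Answer: REJECT

Derivation:
start: ε-closure({0}) = {0,1,2,3,4,5,6,8}
'c' @ 1: {1,2,3,4,5,6,7,8}  ✓accept
'b' @ 2: {}  — no active states
rest 'bababc' ignored (set empty)
final: {}; accept 1 not in set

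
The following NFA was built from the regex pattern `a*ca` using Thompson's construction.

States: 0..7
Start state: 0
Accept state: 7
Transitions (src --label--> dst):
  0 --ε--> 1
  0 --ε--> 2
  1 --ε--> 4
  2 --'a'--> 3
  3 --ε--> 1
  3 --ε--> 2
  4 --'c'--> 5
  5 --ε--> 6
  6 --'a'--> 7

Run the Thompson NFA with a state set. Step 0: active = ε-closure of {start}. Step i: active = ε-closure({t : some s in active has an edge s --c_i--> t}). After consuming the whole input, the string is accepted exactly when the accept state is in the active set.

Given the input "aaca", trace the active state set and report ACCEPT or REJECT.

Answer: ACCEPT

Steps:
initial (ε-close {0}): {0,1,2,4}
'a' @ 1: {1,2,3,4}
'a' @ 2: {1,2,3,4}
'c' @ 3: {5,6}
'a' @ 4: {7}  ✓accept
final: {7}; accept 7 in set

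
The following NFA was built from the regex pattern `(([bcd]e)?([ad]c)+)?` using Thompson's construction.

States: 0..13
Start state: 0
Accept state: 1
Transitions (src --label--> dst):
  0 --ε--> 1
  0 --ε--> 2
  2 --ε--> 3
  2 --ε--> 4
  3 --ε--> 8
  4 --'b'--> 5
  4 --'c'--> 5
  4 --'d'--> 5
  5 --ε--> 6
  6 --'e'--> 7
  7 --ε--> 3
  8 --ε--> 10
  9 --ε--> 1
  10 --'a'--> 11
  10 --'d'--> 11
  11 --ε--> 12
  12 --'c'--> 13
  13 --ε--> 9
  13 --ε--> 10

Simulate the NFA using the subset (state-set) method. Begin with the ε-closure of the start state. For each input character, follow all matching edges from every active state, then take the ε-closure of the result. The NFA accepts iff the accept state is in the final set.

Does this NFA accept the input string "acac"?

initial (ε-close {0}): {0,1,2,3,4,8,10}
'a' @ 1: {11,12}
'c' @ 2: {1,9,10,13}  ✓accept
'a' @ 3: {11,12}
'c' @ 4: {1,9,10,13}  ✓accept
end set {1,9,10,13} — state 1 in

Answer: ACCEPT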